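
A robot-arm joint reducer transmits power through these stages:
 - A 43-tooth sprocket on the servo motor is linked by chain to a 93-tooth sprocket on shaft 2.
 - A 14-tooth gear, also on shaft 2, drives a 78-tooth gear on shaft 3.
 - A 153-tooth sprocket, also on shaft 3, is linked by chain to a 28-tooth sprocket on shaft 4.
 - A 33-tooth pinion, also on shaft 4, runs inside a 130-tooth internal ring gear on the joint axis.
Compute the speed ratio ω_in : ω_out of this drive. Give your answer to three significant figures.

Each stage contributes driven/driver: chain 93/43 = 2.1628, gear mesh 78/14 = 5.5714, chain 28/153 = 0.18301, internal gear 130/33 = 3.9394.
Overall: 2.1628 × 5.5714 × 0.18301 × 3.9394 = 8.6871.

8.69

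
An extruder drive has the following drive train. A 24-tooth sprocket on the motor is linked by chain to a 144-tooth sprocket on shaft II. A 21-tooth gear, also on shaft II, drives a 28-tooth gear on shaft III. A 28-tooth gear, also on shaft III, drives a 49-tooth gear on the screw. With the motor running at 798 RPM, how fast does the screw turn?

chain 144/24 = 6 → 798/6 = 133 RPM
gear mesh 28/21 = 1.3333 → 133/1.3333 = 99.75 RPM
gear mesh 49/28 = 1.75 → 99.75/1.75 = 57 RPM

57 RPM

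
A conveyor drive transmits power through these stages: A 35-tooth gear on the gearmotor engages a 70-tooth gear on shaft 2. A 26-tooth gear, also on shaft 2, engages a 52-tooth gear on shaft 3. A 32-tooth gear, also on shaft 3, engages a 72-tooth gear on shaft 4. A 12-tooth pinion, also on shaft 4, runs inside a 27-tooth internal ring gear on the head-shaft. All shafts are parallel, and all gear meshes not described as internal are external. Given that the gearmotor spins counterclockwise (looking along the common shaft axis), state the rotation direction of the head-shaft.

clockwise

the gearmotor → shaft 2: external mesh, 1 reversal → CW.
shaft 2 → shaft 3: external mesh, 1 reversal → CCW.
shaft 3 → shaft 4: external mesh, 1 reversal → CW.
shaft 4 → the head-shaft: internal mesh, same direction → CW.
3 reversals in total — an odd number — so the head-shaft turns opposite to the gearmotor.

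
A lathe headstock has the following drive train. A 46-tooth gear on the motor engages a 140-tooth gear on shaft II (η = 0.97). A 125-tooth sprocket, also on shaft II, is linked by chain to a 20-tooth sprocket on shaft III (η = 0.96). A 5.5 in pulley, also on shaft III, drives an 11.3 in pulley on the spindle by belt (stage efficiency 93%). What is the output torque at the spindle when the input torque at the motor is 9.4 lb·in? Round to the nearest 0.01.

8.14 lb·in

After the gear mesh (140/46): 9.4 × 3.0435 × 0.97 = 27.75 lb·in
After the chain (20/125): 27.75 × 0.16 × 0.96 = 4.2625 lb·in
After the belt (11.3/5.5): 4.2625 × 2.0545 × 0.93 = 8.1444 lb·in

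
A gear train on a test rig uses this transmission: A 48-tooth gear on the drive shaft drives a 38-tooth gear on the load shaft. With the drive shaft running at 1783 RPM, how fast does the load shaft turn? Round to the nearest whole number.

gear mesh 38/48 = 0.79167 → 1783/0.79167 = 2252.2 RPM

2252 RPM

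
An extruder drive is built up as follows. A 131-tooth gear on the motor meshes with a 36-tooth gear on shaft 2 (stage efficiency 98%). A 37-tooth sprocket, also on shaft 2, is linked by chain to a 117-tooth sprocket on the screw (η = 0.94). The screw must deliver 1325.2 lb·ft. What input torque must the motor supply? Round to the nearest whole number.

Overall ratio R = 0.27481 × 3.1622 = 0.86899; overall efficiency η = 0.98 × 0.94 = 0.9212.
Input torque = output torque / (R × η) = 1325.2 / (0.86899 × 0.9212) = 1655.4 lb·ft.

1655 lb·ft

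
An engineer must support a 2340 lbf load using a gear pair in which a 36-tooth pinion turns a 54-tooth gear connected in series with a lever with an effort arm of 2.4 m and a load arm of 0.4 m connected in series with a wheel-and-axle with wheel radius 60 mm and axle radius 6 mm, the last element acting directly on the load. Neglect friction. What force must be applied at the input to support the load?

Gear pair MA = 54/36 = 1.5.
Lever MA = effort arm / load arm = 2.4/0.4 = 6.
Wheel-and-axle MA = R/r = 60/6 = 10.
Combined ideal MA = 1.5 × 6 × 10 = 90.
Effort = load / MA = 2340 / 90 = 26 lbf.

26 lbf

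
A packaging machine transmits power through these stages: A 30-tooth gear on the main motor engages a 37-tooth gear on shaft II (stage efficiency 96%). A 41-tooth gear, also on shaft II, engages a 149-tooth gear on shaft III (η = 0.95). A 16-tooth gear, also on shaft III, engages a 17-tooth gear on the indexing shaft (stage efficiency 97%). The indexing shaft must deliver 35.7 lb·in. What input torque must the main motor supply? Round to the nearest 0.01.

Overall ratio R = 1.2333 × 3.6341 × 1.0625 = 4.7622; overall efficiency η = 0.96 × 0.95 × 0.97 = 0.8846.
Input torque = output torque / (R × η) = 35.7 / (4.7622 × 0.8846) = 8.474 lb·in.

8.47 lb·in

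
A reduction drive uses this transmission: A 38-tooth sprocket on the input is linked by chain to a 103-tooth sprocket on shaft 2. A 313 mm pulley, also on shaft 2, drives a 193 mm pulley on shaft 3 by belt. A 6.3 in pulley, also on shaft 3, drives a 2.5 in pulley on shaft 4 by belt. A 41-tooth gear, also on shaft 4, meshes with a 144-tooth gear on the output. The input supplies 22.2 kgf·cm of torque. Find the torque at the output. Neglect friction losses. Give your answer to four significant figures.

51.71 kgf·cm

Chain: ratio = 103/38 = 2.7105; torque at shaft 2 = 22.2 × 2.7105 = 60.174 kgf·cm.
Belt: ratio = 193/313 = 0.61661; torque at shaft 3 = 60.174 × 0.61661 = 37.104 kgf·cm.
Belt: ratio = 2.5/6.3 = 0.39683; torque at shaft 4 = 37.104 × 0.39683 = 14.724 kgf·cm.
Gear mesh: ratio = 144/41 = 3.5122; torque at the output = 14.724 × 3.5122 = 51.713 kgf·cm.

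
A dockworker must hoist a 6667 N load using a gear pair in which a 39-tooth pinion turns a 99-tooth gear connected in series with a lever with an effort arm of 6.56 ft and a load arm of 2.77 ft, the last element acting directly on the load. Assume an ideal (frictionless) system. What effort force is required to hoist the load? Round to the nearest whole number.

Gear pair MA = 99/39 = 2.5385.
Lever MA = effort arm / load arm = 6.56/2.77 = 2.3682.
Combined ideal MA = 2.5385 × 2.3682 = 6.0117.
Effort = load / MA = 6667 / 6.0117 = 1109 N.

1109 N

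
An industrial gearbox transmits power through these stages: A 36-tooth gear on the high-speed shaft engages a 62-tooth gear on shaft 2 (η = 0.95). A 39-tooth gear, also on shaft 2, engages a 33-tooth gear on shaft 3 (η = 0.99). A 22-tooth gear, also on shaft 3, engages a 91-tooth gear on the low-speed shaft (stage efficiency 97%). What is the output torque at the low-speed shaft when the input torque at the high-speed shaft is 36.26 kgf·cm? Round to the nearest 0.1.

199.4 kgf·cm

After the gear mesh (62/36): 36.26 × 1.7222 × 0.95 = 59.325 kgf·cm
After the gear mesh (33/39): 59.325 × 0.84615 × 0.99 = 49.696 kgf·cm
After the gear mesh (91/22): 49.696 × 4.1364 × 0.97 = 199.4 kgf·cm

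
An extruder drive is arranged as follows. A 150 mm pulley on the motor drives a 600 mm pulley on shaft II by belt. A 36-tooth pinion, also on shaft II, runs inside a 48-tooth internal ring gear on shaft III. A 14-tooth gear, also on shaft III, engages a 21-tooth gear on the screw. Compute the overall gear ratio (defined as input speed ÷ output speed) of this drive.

8

Each stage contributes driven/driver: belt 600/150 = 4, internal gear 48/36 = 1.3333, gear mesh 21/14 = 1.5.
Overall: 4 × 1.3333 × 1.5 = 8.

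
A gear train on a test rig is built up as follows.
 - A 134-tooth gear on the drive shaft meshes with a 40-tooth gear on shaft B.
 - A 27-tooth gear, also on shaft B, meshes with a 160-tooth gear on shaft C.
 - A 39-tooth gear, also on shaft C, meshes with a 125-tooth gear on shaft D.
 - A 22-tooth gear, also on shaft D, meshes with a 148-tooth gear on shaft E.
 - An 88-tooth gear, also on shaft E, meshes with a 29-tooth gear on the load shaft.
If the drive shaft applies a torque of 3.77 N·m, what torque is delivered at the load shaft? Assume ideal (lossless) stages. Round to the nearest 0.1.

gear mesh 40/134 = 0.29851 → τ = 3.77·0.29851 = 1.1254 N·m
gear mesh 160/27 = 5.9259 → τ = 1.1254·5.9259 = 6.6689 N·m
gear mesh 125/39 = 3.2051 → τ = 6.6689·3.2051 = 21.375 N·m
gear mesh 148/22 = 6.7273 → τ = 21.375·6.7273 = 143.79 N·m
gear mesh 29/88 = 0.32955 → τ = 143.79·0.32955 = 47.386 N·m

47.4 N·m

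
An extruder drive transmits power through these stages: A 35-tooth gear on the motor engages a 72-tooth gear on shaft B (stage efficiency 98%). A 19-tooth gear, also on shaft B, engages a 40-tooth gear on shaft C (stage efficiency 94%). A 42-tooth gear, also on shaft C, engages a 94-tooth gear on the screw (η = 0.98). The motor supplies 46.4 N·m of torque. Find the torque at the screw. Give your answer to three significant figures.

406 N·m

After the gear mesh (72/35): 46.4 × 2.0571 × 0.98 = 93.542 N·m
After the gear mesh (40/19): 93.542 × 2.1053 × 0.94 = 185.12 N·m
After the gear mesh (94/42): 185.12 × 2.2381 × 0.98 = 406.02 N·m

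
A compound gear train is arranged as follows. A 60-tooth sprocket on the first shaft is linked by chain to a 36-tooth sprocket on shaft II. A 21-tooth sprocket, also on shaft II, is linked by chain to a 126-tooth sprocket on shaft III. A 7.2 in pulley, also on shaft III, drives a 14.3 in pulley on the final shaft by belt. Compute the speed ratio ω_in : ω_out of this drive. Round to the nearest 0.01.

Each stage contributes driven/driver: chain 36/60 = 0.6, chain 126/21 = 6, belt 14.3/7.2 = 1.9861.
Overall: 0.6 × 6 × 1.9861 = 7.15.

7.15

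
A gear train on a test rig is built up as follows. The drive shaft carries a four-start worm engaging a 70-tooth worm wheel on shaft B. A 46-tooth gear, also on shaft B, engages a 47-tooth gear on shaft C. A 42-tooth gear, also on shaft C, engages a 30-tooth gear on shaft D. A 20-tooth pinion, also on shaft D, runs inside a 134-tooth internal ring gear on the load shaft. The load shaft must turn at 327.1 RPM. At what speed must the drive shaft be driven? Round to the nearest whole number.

27990 RPM

Overall ratio R = 17.5 × 1.0217 × 0.71429 × 6.7 = 85.571.
Required input speed = output speed × R = 327.1 × 85.571 = 27990 RPM.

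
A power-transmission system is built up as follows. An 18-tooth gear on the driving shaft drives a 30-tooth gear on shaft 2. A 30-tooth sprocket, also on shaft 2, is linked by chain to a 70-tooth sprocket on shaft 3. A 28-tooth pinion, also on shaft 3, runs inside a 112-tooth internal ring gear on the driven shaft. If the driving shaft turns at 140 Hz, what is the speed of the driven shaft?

the driving shaft → shaft 2 (gear mesh, 30/18): 140 ÷ 1.6667 = 84 Hz
shaft 2 → shaft 3 (chain, 70/30): 84 ÷ 2.3333 = 36 Hz
shaft 3 → the driven shaft (internal gear, 112/28): 36 ÷ 4 = 9 Hz

9 Hz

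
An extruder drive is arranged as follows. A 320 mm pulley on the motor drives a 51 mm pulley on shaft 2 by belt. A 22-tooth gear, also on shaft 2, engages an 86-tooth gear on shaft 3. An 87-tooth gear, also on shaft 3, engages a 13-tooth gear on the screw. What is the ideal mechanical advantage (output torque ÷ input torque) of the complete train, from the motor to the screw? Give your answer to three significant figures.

0.0931

Each stage contributes driven/driver: belt 51/320 = 0.15937, gear mesh 86/22 = 3.9091, gear mesh 13/87 = 0.14943.
Overall: 0.15937 × 3.9091 × 0.14943 = 0.093094.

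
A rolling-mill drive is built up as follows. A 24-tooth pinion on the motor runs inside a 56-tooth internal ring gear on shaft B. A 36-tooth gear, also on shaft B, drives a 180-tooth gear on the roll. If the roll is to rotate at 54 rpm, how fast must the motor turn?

630 rpm

Overall ratio R = 2.3333 × 5 = 11.667.
Required input speed = output speed × R = 54 × 11.667 = 630 rpm.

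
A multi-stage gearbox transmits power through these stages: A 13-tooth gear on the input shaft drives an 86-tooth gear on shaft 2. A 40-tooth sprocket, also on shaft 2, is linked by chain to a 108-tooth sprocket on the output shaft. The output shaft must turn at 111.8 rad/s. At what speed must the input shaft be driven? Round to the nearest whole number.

1997 rad/s

Overall ratio R = 6.6154 × 2.7 = 17.862.
Required input speed = output speed × R = 111.8 × 17.862 = 1996.9 rad/s.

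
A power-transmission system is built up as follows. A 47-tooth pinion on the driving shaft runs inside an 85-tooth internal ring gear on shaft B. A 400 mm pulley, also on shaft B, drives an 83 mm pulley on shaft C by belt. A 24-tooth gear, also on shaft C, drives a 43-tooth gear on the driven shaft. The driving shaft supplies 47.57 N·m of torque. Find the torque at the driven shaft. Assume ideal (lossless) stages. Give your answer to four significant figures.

31.98 N·m

internal gear 85/47 = 1.8085 → τ = 47.57·1.8085 = 86.031 N·m
belt 83/400 = 0.2075 → τ = 86.031·0.2075 = 17.851 N·m
gear mesh 43/24 = 1.7917 → τ = 17.851·1.7917 = 31.984 N·m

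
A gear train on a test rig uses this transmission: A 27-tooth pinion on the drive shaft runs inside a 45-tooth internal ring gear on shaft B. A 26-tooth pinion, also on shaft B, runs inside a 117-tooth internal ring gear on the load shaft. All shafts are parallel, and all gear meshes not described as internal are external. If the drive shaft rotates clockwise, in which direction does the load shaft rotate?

the drive shaft → shaft B: internal mesh, same direction → CW.
shaft B → the load shaft: internal mesh, same direction → CW.
0 reversals in total — an even number — so the load shaft turns the same way as the drive shaft.

clockwise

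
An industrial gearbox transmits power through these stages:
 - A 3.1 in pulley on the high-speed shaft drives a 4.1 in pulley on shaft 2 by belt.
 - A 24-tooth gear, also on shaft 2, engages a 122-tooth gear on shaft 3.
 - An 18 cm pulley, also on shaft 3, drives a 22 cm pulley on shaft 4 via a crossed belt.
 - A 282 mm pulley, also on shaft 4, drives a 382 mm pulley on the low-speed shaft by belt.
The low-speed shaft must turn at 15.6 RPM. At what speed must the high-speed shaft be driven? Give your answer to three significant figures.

Overall ratio R = 1.3226 × 5.0833 × 1.2222 × 1.3546 = 11.131.
Required input speed = output speed × R = 15.6 × 11.131 = 173.64 RPM.

174 RPM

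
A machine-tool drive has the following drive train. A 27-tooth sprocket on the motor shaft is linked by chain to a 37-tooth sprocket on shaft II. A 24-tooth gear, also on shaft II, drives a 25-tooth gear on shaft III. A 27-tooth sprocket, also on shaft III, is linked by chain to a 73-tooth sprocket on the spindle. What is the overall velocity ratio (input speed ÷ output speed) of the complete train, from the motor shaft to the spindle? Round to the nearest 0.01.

Each stage contributes driven/driver: chain 37/27 = 1.3704, gear mesh 25/24 = 1.0417, chain 73/27 = 2.7037.
Overall: 1.3704 × 1.0417 × 2.7037 = 3.8595.

3.86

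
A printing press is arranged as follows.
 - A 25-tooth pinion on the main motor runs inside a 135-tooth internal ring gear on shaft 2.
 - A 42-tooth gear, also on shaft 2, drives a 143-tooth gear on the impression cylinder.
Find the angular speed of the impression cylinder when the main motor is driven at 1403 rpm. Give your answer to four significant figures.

76.31 rpm

the main motor → shaft 2 (internal gear, 135/25): 1403 ÷ 5.4 = 259.81 rpm
shaft 2 → the impression cylinder (gear mesh, 143/42): 259.81 ÷ 3.4048 = 76.309 rpm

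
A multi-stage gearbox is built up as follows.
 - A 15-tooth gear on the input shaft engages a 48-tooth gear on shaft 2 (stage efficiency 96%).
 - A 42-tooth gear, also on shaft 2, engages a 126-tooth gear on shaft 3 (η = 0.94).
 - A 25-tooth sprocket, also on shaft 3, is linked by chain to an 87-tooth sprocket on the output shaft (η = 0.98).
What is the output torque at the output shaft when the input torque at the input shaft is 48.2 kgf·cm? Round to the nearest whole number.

1424 kgf·cm

After the gear mesh (48/15): 48.2 × 3.2 × 0.96 = 148.07 kgf·cm
After the gear mesh (126/42): 148.07 × 3 × 0.94 = 417.56 kgf·cm
After the chain (87/25): 417.56 × 3.48 × 0.98 = 1424 kgf·cm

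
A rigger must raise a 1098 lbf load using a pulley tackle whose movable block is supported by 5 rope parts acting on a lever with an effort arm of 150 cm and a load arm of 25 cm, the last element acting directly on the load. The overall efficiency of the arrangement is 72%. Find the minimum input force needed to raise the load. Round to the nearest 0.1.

50.8 lbf

Block-and-tackle MA = number of supporting rope parts = 5.
Lever MA = effort arm / load arm = 150/25 = 6.
Combined ideal MA = 5 × 6 = 30.
Actual MA = 30 × 0.72 = 21.6.
Effort = load / actual MA = 1098 / 21.6 = 50.833 lbf.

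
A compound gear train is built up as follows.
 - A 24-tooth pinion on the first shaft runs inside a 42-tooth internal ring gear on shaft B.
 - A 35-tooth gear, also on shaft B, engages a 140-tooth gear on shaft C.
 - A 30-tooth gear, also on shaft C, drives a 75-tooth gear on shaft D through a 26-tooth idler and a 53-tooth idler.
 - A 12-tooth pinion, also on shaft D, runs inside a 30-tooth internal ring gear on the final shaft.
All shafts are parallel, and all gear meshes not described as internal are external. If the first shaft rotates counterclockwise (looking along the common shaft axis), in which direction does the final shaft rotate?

the first shaft → shaft B: internal mesh, same direction → CCW.
shaft B → shaft C: external mesh, 1 reversal → CW.
shaft C → shaft D: driver → idler → idler → driven is 3 external meshes, 3 reversals → CCW.
shaft D → the final shaft: internal mesh, same direction → CCW.
4 reversals in total — an even number — so the final shaft turns the same way as the first shaft.

counterclockwise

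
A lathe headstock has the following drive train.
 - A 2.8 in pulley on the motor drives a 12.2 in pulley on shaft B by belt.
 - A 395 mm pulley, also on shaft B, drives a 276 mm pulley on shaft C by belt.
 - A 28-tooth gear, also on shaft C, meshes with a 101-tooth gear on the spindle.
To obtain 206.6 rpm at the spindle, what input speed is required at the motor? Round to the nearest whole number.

Overall ratio R = 4.3571 × 0.69873 × 3.6071 = 10.982.
Required input speed = output speed × R = 206.6 × 10.982 = 2268.9 rpm.

2269 rpm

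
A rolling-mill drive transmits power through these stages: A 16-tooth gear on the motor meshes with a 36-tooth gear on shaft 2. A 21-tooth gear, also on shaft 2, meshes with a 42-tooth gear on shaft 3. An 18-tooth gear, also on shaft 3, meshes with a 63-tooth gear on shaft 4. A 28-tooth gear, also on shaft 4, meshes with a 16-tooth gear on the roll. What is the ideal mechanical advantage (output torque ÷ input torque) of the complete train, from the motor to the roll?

Each stage contributes driven/driver: gear mesh 36/16 = 2.25, gear mesh 42/21 = 2, gear mesh 63/18 = 3.5, gear mesh 16/28 = 0.57143.
Overall: 2.25 × 2 × 3.5 × 0.57143 = 9.

9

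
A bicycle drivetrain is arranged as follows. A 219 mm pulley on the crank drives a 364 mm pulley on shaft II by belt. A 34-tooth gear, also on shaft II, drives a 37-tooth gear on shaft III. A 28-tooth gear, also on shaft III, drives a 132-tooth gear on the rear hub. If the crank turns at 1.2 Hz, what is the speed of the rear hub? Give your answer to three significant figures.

Belt: ratio = 364/219 = 1.6621, so shaft II turns at 1.2 / 1.6621 = 0.72198 Hz.
Gear mesh: ratio = 37/34 = 1.0882, so shaft III turns at 0.72198 / 1.0882 = 0.66344 Hz.
Gear mesh: ratio = 132/28 = 4.7143, so the rear hub turns at 0.66344 / 4.7143 = 0.14073 Hz.

0.141 Hz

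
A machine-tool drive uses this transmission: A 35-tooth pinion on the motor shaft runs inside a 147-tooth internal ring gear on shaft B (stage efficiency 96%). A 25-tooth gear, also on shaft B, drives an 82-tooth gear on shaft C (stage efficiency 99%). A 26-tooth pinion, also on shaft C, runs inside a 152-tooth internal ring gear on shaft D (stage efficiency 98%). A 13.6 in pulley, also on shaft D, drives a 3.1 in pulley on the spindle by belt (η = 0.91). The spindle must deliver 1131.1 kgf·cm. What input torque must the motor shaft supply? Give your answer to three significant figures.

72.7 kgf·cm

Overall ratio R = 4.2 × 3.28 × 5.8462 × 0.22794 = 18.358; overall efficiency η = 0.96 × 0.99 × 0.98 × 0.91 = 0.8476.
Input torque = output torque / (R × η) = 1131.1 / (18.358 × 0.8476) = 72.696 kgf·cm.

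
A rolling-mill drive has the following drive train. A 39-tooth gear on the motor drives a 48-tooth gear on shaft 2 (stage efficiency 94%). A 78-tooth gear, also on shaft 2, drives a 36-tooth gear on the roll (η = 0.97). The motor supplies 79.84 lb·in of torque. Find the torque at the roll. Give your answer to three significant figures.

41.4 lb·in

After the gear mesh (48/39): 79.84 × 1.2308 × 0.94 = 92.369 lb·in
After the gear mesh (36/78): 92.369 × 0.46154 × 0.97 = 41.353 lb·in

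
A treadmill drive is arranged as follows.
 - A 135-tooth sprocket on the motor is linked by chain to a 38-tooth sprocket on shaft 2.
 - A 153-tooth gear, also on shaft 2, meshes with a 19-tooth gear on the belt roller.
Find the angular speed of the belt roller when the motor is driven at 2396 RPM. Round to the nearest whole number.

chain 38/135 = 0.28148 → 2396/0.28148 = 8512.1 RPM
gear mesh 19/153 = 0.12418 → 8512.1/0.12418 = 68545 RPM

68545 RPM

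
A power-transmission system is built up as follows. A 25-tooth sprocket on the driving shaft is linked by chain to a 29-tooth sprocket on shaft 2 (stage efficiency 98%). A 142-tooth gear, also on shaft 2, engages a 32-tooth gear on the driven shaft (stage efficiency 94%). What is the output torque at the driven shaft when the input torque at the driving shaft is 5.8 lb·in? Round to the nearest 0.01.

chain 29/25 = 1.16 → τ = 5.8·1.16·0.98 = 6.5934 lb·in
gear mesh 32/142 = 0.22535 → τ = 6.5934·0.22535·0.94 = 1.3967 lb·in

1.40 lb·in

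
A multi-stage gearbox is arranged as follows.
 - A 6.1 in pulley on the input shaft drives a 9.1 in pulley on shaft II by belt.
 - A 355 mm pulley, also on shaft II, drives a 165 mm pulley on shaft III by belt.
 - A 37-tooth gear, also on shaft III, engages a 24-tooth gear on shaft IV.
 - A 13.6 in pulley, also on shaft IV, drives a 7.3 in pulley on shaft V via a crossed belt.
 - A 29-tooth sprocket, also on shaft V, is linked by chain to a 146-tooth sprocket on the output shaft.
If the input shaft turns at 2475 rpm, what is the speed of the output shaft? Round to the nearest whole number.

2036 rpm

belt 9.1/6.1 = 1.4918 → 2475/1.4918 = 1659.1 rpm
belt 165/355 = 0.46479 → 1659.1/0.46479 = 3569.5 rpm
gear mesh 24/37 = 0.64865 → 3569.5/0.64865 = 5503 rpm
belt 7.3/13.6 = 0.53676 → 5503/0.53676 = 10252 rpm
chain 146/29 = 5.0345 → 10252/5.0345 = 2036.4 rpm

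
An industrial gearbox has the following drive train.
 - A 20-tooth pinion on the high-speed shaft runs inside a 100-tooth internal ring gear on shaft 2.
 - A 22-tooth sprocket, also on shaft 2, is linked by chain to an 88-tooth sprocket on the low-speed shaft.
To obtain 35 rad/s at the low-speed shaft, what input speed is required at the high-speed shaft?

Overall ratio R = 5 × 4 = 20.
Required input speed = output speed × R = 35 × 20 = 700 rad/s.

700 rad/s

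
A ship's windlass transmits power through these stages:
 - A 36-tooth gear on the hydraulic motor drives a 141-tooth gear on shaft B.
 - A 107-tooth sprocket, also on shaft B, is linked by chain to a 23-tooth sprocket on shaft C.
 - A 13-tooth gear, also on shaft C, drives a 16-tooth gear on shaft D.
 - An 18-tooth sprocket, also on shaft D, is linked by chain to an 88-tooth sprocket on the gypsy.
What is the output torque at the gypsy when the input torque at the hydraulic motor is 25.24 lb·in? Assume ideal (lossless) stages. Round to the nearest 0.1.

Gear mesh: ratio = 141/36 = 3.9167; torque at shaft B = 25.24 × 3.9167 = 98.857 lb·in.
Chain: ratio = 23/107 = 0.21495; torque at shaft C = 98.857 × 0.21495 = 21.25 lb·in.
Gear mesh: ratio = 16/13 = 1.2308; torque at shaft D = 21.25 × 1.2308 = 26.153 lb·in.
Chain: ratio = 88/18 = 4.8889; torque at the gypsy = 26.153 × 4.8889 = 127.86 lb·in.

127.9 lb·in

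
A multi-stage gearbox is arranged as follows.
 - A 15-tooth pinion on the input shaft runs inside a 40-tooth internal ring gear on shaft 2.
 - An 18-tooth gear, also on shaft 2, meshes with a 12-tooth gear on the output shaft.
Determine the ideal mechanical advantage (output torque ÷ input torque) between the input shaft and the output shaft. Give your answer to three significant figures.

1.78

Each stage contributes driven/driver: internal gear 40/15 = 2.6667, gear mesh 12/18 = 0.66667.
Overall: 2.6667 × 0.66667 = 1.7778.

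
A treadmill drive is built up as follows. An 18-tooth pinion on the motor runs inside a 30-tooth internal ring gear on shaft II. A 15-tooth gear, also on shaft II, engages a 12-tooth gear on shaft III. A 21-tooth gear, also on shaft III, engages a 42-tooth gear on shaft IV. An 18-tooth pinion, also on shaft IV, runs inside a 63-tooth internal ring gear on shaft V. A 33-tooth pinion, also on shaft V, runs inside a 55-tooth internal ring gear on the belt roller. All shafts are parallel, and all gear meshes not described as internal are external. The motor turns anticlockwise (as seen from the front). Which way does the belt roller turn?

anticlockwise

the motor → shaft II: internal mesh, same direction → CCW.
shaft II → shaft III: external mesh, 1 reversal → CW.
shaft III → shaft IV: external mesh, 1 reversal → CCW.
shaft IV → shaft V: internal mesh, same direction → CCW.
shaft V → the belt roller: internal mesh, same direction → CCW.
2 reversals in total — an even number — so the belt roller turns the same way as the motor.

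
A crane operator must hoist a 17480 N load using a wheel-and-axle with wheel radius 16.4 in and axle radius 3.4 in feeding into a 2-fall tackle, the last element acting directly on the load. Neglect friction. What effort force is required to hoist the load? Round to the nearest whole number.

Wheel-and-axle MA = R/r = 16.4/3.4 = 4.8235.
Block-and-tackle MA = number of supporting rope parts = 2.
Combined ideal MA = 4.8235 × 2 = 9.6471.
Effort = load / MA = 17480 / 9.6471 = 1812 N.

1812 N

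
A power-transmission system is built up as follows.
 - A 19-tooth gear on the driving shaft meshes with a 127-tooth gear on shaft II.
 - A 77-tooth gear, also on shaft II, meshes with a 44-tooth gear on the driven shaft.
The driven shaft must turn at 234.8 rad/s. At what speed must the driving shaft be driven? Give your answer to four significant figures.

896.8 rad/s

Overall ratio R = 6.6842 × 0.57143 = 3.8195.
Required input speed = output speed × R = 234.8 × 3.8195 = 896.83 rad/s.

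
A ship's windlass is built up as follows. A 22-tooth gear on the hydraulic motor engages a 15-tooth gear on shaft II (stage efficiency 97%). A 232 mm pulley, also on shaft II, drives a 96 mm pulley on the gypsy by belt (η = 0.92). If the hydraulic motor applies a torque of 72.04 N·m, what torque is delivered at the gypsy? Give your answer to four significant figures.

18.14 N·m

After the gear mesh (15/22): 72.04 × 0.68182 × 0.97 = 47.645 N·m
After the belt (96/232): 47.645 × 0.41379 × 0.92 = 18.138 N·m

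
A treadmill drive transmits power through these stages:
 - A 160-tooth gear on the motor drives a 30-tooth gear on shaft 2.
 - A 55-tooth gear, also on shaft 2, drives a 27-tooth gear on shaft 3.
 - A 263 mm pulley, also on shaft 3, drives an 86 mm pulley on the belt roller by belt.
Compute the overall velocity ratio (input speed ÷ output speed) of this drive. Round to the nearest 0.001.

Each stage contributes driven/driver: gear mesh 30/160 = 0.1875, gear mesh 27/55 = 0.49091, belt 86/263 = 0.327.
Overall: 0.1875 × 0.49091 × 0.327 = 0.030099.

0.030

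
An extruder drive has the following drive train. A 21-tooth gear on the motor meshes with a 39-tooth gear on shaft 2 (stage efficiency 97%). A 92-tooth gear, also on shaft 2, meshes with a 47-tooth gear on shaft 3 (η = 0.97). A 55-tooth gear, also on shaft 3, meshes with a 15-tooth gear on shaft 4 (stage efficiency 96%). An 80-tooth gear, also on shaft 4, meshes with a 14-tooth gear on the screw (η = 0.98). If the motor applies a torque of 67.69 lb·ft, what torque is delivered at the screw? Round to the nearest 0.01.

2.71 lb·ft

gear mesh 39/21 = 1.8571 → τ = 67.69·1.8571·0.97 = 121.94 lb·ft
gear mesh 47/92 = 0.51087 → τ = 121.94·0.51087·0.97 = 60.426 lb·ft
gear mesh 15/55 = 0.27273 → τ = 60.426·0.27273·0.96 = 15.821 lb·ft
gear mesh 14/80 = 0.175 → τ = 15.821·0.175·0.98 = 2.7132 lb·ft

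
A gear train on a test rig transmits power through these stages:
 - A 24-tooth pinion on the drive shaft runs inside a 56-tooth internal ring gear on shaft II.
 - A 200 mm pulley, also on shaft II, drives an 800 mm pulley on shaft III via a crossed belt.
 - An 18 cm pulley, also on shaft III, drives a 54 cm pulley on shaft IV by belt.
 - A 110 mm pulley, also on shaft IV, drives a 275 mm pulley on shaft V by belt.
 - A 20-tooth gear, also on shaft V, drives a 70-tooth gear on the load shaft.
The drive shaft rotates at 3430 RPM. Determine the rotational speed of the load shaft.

14 RPM

the drive shaft → shaft II (internal gear, 56/24): 3430 ÷ 2.3333 = 1470 RPM
shaft II → shaft III (belt, 800/200): 1470 ÷ 4 = 367.5 RPM
shaft III → shaft IV (belt, 54/18): 367.5 ÷ 3 = 122.5 RPM
shaft IV → shaft V (belt, 275/110): 122.5 ÷ 2.5 = 49 RPM
shaft V → the load shaft (gear mesh, 70/20): 49 ÷ 3.5 = 14 RPM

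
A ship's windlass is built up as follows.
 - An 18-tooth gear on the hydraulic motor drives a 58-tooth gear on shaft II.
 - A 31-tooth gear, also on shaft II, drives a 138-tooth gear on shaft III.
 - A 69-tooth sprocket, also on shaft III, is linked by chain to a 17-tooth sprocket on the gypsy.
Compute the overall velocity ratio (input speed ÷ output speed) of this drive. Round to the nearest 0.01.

Each stage contributes driven/driver: gear mesh 58/18 = 3.2222, gear mesh 138/31 = 4.4516, chain 17/69 = 0.24638.
Overall: 3.2222 × 4.4516 × 0.24638 = 3.5341.

3.53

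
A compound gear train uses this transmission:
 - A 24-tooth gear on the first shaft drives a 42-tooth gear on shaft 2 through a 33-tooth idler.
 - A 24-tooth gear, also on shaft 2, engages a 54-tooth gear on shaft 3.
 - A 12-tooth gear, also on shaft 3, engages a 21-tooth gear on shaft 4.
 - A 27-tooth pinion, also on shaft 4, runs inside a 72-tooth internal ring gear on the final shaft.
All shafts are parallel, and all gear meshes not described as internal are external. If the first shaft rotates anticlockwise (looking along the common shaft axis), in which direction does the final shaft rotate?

the first shaft → shaft 2: driver → idler → driven is 2 external meshes, 2 reversals → CCW.
shaft 2 → shaft 3: external mesh, 1 reversal → CW.
shaft 3 → shaft 4: external mesh, 1 reversal → CCW.
shaft 4 → the final shaft: internal mesh, same direction → CCW.
4 reversals in total — an even number — so the final shaft turns the same way as the first shaft.

anticlockwise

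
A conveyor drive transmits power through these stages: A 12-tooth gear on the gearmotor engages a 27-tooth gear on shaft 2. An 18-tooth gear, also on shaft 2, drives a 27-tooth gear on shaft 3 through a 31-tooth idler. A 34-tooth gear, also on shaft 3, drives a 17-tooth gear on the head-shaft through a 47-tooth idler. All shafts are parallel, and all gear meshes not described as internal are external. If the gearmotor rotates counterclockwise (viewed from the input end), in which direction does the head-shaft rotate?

the gearmotor → shaft 2: external mesh, 1 reversal → CW.
shaft 2 → shaft 3: driver → idler → driven is 2 external meshes, 2 reversals → CW.
shaft 3 → the head-shaft: driver → idler → driven is 2 external meshes, 2 reversals → CW.
5 reversals in total — an odd number — so the head-shaft turns opposite to the gearmotor.

clockwise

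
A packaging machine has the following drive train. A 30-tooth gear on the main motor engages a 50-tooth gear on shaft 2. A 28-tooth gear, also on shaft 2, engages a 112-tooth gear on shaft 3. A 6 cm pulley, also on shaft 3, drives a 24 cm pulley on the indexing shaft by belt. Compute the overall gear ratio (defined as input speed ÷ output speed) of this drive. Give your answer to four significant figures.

26.67

Each stage contributes driven/driver: gear mesh 50/30 = 1.6667, gear mesh 112/28 = 4, belt 24/6 = 4.
Overall: 1.6667 × 4 × 4 = 26.667.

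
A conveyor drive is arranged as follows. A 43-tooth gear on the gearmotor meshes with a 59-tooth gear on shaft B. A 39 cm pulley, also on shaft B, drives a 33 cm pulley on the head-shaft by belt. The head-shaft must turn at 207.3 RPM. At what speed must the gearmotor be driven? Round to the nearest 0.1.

240.7 RPM

Overall ratio R = 1.3721 × 0.84615 = 1.161.
Required input speed = output speed × R = 207.3 × 1.161 = 240.68 RPM.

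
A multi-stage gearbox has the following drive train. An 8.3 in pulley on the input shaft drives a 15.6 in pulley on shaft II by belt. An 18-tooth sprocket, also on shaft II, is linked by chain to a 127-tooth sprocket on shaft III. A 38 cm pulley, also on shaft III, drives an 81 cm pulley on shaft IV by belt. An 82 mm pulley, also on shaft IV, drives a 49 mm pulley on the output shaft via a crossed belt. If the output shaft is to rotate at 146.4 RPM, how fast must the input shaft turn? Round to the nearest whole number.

2473 RPM

Overall ratio R = 1.8795 × 7.0556 × 2.1316 × 0.59756 = 16.891.
Required input speed = output speed × R = 146.4 × 16.891 = 2472.9 RPM.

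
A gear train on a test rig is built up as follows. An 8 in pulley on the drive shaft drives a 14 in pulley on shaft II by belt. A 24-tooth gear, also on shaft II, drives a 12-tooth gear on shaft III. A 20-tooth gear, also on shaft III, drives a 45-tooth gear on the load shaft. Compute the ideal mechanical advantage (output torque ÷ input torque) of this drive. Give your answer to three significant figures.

1.97

Each stage contributes driven/driver: belt 14/8 = 1.75, gear mesh 12/24 = 0.5, gear mesh 45/20 = 2.25.
Overall: 1.75 × 0.5 × 2.25 = 1.9688.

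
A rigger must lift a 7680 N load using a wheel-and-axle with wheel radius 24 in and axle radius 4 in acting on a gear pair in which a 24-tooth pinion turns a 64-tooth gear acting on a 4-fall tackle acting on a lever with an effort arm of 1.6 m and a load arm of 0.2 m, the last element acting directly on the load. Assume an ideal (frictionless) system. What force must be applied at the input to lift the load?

Wheel-and-axle MA = R/r = 24/4 = 6.
Gear pair MA = 64/24 = 2.6667.
Block-and-tackle MA = number of supporting rope parts = 4.
Lever MA = effort arm / load arm = 1.6/0.2 = 8.
Combined ideal MA = 6 × 2.6667 × 4 × 8 = 512.
Effort = load / MA = 7680 / 512 = 15 N.

15 N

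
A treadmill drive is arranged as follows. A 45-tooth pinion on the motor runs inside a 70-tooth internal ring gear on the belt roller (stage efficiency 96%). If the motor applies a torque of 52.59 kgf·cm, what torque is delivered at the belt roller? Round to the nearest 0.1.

78.5 kgf·cm

After the internal gear (70/45): 52.59 × 1.5556 × 0.96 = 78.534 kgf·cm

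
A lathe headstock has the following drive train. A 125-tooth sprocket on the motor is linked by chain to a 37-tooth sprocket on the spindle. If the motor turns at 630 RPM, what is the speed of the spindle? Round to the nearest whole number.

2128 RPM

Chain: ratio = 37/125 = 0.296, so the spindle turns at 630 / 0.296 = 2128.4 RPM.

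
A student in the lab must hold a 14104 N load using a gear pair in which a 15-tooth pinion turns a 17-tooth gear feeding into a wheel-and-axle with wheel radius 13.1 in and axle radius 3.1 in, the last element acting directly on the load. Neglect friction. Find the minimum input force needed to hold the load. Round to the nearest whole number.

2945 N

Gear pair MA = 17/15 = 1.1333.
Wheel-and-axle MA = R/r = 13.1/3.1 = 4.2258.
Combined ideal MA = 1.1333 × 4.2258 = 4.7892.
Effort = load / MA = 14104 / 4.7892 = 2944.9 N.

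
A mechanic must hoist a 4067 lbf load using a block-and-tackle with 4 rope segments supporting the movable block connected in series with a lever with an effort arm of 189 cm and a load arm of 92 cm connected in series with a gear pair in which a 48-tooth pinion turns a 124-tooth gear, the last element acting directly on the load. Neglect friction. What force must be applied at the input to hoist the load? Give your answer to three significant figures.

Block-and-tackle MA = number of supporting rope parts = 4.
Lever MA = effort arm / load arm = 189/92 = 2.0543.
Gear pair MA = 124/48 = 2.5833.
Combined ideal MA = 4 × 2.0543 × 2.5833 = 21.228.
Effort = load / MA = 4067 / 21.228 = 191.58 lbf.

192 lbf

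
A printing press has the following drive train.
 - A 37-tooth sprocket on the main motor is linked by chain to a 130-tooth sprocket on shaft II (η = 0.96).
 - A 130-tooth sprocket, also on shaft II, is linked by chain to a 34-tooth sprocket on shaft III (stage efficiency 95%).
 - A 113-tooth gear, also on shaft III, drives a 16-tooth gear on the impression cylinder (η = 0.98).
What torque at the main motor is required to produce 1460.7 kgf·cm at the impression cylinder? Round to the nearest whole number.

Overall ratio R = 3.5135 × 0.26154 × 0.14159 = 0.13011; overall efficiency η = 0.96 × 0.95 × 0.98 = 0.8938.
Input torque = output torque / (R × η) = 1460.7 / (0.13011 × 0.8938) = 12561 kgf·cm.

12561 kgf·cm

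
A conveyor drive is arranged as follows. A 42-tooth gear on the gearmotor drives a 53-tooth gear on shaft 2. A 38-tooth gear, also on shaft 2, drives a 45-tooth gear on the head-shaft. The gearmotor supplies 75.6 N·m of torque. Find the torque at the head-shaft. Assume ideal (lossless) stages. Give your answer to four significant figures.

After the gear mesh (53/42): 75.6 × 1.2619 = 95.4 N·m
After the gear mesh (45/38): 95.4 × 1.1842 = 112.97 N·m

113.0 N·m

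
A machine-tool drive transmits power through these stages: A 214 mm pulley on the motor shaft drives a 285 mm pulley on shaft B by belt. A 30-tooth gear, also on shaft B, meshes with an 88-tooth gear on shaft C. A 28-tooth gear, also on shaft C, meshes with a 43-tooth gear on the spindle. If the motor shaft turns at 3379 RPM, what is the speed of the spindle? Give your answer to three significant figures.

belt 285/214 = 1.3318 → 3379/1.3318 = 2537.2 RPM
gear mesh 88/30 = 2.9333 → 2537.2/2.9333 = 864.96 RPM
gear mesh 43/28 = 1.5357 → 864.96/1.5357 = 563.23 RPM

563 RPM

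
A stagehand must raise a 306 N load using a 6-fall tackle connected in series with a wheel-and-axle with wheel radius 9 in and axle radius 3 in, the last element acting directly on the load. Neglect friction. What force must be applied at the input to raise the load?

Block-and-tackle MA = number of supporting rope parts = 6.
Wheel-and-axle MA = R/r = 9/3 = 3.
Combined ideal MA = 6 × 3 = 18.
Effort = load / MA = 306 / 18 = 17 N.

17 N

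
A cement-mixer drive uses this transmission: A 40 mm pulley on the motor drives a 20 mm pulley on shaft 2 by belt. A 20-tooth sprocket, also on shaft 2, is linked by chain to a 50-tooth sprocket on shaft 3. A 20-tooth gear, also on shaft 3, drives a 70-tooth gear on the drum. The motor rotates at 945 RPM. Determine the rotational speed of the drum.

216 RPM

Belt: ratio = 20/40 = 0.5, so shaft 2 turns at 945 / 0.5 = 1890 RPM.
Chain: ratio = 50/20 = 2.5, so shaft 3 turns at 1890 / 2.5 = 756 RPM.
Gear mesh: ratio = 70/20 = 3.5, so the drum turns at 756 / 3.5 = 216 RPM.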